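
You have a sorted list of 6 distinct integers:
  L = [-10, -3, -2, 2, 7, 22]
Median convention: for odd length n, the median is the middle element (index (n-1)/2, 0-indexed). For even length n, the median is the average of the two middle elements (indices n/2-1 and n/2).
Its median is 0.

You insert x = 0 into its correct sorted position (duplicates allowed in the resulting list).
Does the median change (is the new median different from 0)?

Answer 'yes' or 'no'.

Old median = 0
Insert x = 0
New median = 0
Changed? no

Answer: no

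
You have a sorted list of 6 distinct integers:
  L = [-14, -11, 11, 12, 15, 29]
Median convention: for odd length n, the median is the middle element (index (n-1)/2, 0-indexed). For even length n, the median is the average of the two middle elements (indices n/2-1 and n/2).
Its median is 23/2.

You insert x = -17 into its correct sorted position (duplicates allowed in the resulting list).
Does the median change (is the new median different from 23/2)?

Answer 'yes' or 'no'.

Answer: yes

Derivation:
Old median = 23/2
Insert x = -17
New median = 11
Changed? yes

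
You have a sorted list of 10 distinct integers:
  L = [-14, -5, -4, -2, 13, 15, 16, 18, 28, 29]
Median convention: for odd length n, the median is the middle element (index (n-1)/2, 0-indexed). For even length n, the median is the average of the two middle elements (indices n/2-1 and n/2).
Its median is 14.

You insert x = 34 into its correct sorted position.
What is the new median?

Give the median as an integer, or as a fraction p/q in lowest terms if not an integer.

Answer: 15

Derivation:
Old list (sorted, length 10): [-14, -5, -4, -2, 13, 15, 16, 18, 28, 29]
Old median = 14
Insert x = 34
Old length even (10). Middle pair: indices 4,5 = 13,15.
New length odd (11). New median = single middle element.
x = 34: 10 elements are < x, 0 elements are > x.
New sorted list: [-14, -5, -4, -2, 13, 15, 16, 18, 28, 29, 34]
New median = 15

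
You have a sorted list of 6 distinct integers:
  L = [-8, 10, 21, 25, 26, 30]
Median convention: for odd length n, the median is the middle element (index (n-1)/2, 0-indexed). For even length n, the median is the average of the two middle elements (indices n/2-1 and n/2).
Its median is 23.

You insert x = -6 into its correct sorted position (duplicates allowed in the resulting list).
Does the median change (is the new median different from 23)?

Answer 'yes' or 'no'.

Old median = 23
Insert x = -6
New median = 21
Changed? yes

Answer: yes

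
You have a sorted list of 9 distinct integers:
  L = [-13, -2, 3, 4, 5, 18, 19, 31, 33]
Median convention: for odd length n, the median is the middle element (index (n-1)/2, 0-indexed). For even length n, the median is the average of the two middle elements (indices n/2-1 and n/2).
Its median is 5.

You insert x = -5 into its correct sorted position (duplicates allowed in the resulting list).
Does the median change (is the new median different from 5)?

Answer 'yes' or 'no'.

Answer: yes

Derivation:
Old median = 5
Insert x = -5
New median = 9/2
Changed? yes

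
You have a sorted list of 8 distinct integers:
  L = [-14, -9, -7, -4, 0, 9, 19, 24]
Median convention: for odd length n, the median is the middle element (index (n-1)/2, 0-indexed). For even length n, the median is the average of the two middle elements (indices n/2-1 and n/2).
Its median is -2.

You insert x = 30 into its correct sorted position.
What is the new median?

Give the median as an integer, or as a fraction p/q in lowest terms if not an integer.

Old list (sorted, length 8): [-14, -9, -7, -4, 0, 9, 19, 24]
Old median = -2
Insert x = 30
Old length even (8). Middle pair: indices 3,4 = -4,0.
New length odd (9). New median = single middle element.
x = 30: 8 elements are < x, 0 elements are > x.
New sorted list: [-14, -9, -7, -4, 0, 9, 19, 24, 30]
New median = 0

Answer: 0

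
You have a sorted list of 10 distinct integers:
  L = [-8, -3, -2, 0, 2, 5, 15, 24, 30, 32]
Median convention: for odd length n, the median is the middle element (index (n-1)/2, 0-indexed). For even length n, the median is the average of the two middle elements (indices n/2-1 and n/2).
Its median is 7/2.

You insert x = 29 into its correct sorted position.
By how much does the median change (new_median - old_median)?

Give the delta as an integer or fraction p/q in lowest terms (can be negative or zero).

Answer: 3/2

Derivation:
Old median = 7/2
After inserting x = 29: new sorted = [-8, -3, -2, 0, 2, 5, 15, 24, 29, 30, 32]
New median = 5
Delta = 5 - 7/2 = 3/2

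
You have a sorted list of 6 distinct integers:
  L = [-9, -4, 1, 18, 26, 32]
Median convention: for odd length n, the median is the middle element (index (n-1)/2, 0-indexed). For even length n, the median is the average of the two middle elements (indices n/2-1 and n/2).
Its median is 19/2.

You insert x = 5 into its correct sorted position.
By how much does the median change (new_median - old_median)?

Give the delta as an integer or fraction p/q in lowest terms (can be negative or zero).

Old median = 19/2
After inserting x = 5: new sorted = [-9, -4, 1, 5, 18, 26, 32]
New median = 5
Delta = 5 - 19/2 = -9/2

Answer: -9/2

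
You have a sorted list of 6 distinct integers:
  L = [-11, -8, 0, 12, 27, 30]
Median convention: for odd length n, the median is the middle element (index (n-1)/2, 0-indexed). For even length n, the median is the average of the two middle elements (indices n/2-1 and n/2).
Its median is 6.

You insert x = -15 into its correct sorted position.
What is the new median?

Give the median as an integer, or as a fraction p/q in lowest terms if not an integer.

Old list (sorted, length 6): [-11, -8, 0, 12, 27, 30]
Old median = 6
Insert x = -15
Old length even (6). Middle pair: indices 2,3 = 0,12.
New length odd (7). New median = single middle element.
x = -15: 0 elements are < x, 6 elements are > x.
New sorted list: [-15, -11, -8, 0, 12, 27, 30]
New median = 0

Answer: 0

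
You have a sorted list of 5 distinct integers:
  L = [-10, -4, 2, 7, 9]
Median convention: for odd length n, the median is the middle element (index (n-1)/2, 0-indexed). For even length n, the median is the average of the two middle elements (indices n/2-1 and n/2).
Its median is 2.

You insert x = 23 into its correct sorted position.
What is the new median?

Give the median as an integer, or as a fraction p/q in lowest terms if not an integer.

Old list (sorted, length 5): [-10, -4, 2, 7, 9]
Old median = 2
Insert x = 23
Old length odd (5). Middle was index 2 = 2.
New length even (6). New median = avg of two middle elements.
x = 23: 5 elements are < x, 0 elements are > x.
New sorted list: [-10, -4, 2, 7, 9, 23]
New median = 9/2

Answer: 9/2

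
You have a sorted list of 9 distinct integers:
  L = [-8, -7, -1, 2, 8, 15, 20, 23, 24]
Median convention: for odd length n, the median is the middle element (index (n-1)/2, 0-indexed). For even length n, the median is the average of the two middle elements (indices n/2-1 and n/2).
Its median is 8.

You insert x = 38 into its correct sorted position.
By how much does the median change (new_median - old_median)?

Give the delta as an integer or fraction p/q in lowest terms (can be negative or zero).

Answer: 7/2

Derivation:
Old median = 8
After inserting x = 38: new sorted = [-8, -7, -1, 2, 8, 15, 20, 23, 24, 38]
New median = 23/2
Delta = 23/2 - 8 = 7/2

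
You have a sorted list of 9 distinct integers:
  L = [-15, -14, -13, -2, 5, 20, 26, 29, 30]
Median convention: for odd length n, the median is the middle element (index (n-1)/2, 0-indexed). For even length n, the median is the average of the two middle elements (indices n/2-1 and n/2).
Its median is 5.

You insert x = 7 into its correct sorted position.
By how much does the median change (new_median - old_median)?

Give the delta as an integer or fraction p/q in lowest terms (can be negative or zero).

Old median = 5
After inserting x = 7: new sorted = [-15, -14, -13, -2, 5, 7, 20, 26, 29, 30]
New median = 6
Delta = 6 - 5 = 1

Answer: 1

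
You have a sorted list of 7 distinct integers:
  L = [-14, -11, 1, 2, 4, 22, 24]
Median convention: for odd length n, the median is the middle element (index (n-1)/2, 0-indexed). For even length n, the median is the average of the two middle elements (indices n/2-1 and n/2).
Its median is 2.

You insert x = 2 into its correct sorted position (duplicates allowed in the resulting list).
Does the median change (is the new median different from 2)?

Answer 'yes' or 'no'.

Answer: no

Derivation:
Old median = 2
Insert x = 2
New median = 2
Changed? no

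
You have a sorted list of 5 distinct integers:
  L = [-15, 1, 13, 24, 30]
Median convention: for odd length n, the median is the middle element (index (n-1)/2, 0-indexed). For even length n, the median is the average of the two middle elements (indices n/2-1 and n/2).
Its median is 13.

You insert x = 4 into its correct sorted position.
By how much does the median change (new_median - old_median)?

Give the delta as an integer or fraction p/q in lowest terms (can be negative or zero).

Answer: -9/2

Derivation:
Old median = 13
After inserting x = 4: new sorted = [-15, 1, 4, 13, 24, 30]
New median = 17/2
Delta = 17/2 - 13 = -9/2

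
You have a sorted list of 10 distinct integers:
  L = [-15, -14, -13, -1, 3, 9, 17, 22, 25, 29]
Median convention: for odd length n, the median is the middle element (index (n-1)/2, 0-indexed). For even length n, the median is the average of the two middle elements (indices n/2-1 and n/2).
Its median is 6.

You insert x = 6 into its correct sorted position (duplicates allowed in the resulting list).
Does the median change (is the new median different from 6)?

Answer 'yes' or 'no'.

Old median = 6
Insert x = 6
New median = 6
Changed? no

Answer: no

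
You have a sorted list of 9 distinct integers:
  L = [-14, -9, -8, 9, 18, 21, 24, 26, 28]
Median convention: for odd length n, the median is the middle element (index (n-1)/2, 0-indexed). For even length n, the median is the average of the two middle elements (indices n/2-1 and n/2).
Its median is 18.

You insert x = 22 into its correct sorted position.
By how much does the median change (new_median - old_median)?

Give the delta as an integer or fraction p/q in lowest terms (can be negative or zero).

Answer: 3/2

Derivation:
Old median = 18
After inserting x = 22: new sorted = [-14, -9, -8, 9, 18, 21, 22, 24, 26, 28]
New median = 39/2
Delta = 39/2 - 18 = 3/2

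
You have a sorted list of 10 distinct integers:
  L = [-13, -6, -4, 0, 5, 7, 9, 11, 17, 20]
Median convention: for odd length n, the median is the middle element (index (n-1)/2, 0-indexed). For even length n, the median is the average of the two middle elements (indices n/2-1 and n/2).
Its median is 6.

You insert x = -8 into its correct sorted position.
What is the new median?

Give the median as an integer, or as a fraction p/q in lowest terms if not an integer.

Old list (sorted, length 10): [-13, -6, -4, 0, 5, 7, 9, 11, 17, 20]
Old median = 6
Insert x = -8
Old length even (10). Middle pair: indices 4,5 = 5,7.
New length odd (11). New median = single middle element.
x = -8: 1 elements are < x, 9 elements are > x.
New sorted list: [-13, -8, -6, -4, 0, 5, 7, 9, 11, 17, 20]
New median = 5

Answer: 5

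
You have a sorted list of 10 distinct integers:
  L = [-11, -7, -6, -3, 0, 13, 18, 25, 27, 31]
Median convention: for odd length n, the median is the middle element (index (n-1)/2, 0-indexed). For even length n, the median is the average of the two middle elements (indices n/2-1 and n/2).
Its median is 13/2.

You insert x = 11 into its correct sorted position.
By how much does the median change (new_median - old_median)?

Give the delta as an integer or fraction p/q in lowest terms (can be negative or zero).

Old median = 13/2
After inserting x = 11: new sorted = [-11, -7, -6, -3, 0, 11, 13, 18, 25, 27, 31]
New median = 11
Delta = 11 - 13/2 = 9/2

Answer: 9/2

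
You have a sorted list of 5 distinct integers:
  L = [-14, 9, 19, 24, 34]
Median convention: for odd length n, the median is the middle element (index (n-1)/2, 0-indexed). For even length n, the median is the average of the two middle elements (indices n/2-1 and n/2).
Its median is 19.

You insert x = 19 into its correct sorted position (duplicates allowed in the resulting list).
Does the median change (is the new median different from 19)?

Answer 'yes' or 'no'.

Old median = 19
Insert x = 19
New median = 19
Changed? no

Answer: no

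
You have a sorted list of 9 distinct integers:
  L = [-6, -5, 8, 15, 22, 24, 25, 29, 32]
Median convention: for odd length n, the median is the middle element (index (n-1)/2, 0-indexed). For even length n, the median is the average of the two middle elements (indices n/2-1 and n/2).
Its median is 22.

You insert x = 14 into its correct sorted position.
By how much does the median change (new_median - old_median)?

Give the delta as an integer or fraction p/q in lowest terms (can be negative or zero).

Old median = 22
After inserting x = 14: new sorted = [-6, -5, 8, 14, 15, 22, 24, 25, 29, 32]
New median = 37/2
Delta = 37/2 - 22 = -7/2

Answer: -7/2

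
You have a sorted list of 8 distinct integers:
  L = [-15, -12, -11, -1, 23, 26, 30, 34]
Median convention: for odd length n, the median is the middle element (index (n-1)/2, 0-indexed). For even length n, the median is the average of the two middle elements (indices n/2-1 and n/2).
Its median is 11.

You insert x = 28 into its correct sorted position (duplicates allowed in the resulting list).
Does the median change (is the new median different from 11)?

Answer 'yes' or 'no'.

Answer: yes

Derivation:
Old median = 11
Insert x = 28
New median = 23
Changed? yes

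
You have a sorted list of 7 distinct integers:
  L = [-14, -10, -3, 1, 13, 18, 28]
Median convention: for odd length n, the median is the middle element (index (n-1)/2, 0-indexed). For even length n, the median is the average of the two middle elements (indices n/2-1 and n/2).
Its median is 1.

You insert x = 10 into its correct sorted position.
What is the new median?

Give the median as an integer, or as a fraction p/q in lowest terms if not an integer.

Old list (sorted, length 7): [-14, -10, -3, 1, 13, 18, 28]
Old median = 1
Insert x = 10
Old length odd (7). Middle was index 3 = 1.
New length even (8). New median = avg of two middle elements.
x = 10: 4 elements are < x, 3 elements are > x.
New sorted list: [-14, -10, -3, 1, 10, 13, 18, 28]
New median = 11/2

Answer: 11/2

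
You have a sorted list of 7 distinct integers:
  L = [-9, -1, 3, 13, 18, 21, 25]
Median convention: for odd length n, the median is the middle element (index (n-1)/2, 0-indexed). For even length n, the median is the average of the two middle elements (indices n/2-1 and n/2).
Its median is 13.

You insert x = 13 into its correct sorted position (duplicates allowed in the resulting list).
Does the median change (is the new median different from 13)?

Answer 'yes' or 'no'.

Answer: no

Derivation:
Old median = 13
Insert x = 13
New median = 13
Changed? no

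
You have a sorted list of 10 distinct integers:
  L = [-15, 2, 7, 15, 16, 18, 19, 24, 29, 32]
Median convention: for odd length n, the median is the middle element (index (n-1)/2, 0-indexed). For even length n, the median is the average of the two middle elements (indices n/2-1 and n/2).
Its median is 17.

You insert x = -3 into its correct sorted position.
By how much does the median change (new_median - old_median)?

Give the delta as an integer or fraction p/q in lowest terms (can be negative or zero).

Old median = 17
After inserting x = -3: new sorted = [-15, -3, 2, 7, 15, 16, 18, 19, 24, 29, 32]
New median = 16
Delta = 16 - 17 = -1

Answer: -1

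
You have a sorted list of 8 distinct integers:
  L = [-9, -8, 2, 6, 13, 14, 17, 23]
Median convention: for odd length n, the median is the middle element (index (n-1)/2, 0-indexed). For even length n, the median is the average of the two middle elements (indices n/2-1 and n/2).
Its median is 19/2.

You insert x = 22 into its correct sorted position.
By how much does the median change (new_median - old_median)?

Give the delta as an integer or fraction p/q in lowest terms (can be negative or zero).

Answer: 7/2

Derivation:
Old median = 19/2
After inserting x = 22: new sorted = [-9, -8, 2, 6, 13, 14, 17, 22, 23]
New median = 13
Delta = 13 - 19/2 = 7/2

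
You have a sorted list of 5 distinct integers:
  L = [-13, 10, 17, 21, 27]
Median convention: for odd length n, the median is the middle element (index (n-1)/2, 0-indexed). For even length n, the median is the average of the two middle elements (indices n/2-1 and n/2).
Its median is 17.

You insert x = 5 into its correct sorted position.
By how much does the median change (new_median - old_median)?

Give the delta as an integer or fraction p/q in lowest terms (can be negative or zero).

Old median = 17
After inserting x = 5: new sorted = [-13, 5, 10, 17, 21, 27]
New median = 27/2
Delta = 27/2 - 17 = -7/2

Answer: -7/2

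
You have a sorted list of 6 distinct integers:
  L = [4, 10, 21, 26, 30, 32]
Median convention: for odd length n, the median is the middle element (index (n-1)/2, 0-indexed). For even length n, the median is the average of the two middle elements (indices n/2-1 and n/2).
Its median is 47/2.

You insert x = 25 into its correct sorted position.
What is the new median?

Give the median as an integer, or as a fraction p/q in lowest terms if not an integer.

Answer: 25

Derivation:
Old list (sorted, length 6): [4, 10, 21, 26, 30, 32]
Old median = 47/2
Insert x = 25
Old length even (6). Middle pair: indices 2,3 = 21,26.
New length odd (7). New median = single middle element.
x = 25: 3 elements are < x, 3 elements are > x.
New sorted list: [4, 10, 21, 25, 26, 30, 32]
New median = 25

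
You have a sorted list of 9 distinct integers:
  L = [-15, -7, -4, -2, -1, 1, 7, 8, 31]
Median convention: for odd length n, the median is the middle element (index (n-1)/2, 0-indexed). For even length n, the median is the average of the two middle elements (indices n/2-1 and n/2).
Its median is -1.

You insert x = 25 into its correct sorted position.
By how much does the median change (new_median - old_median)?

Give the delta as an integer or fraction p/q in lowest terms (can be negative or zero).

Old median = -1
After inserting x = 25: new sorted = [-15, -7, -4, -2, -1, 1, 7, 8, 25, 31]
New median = 0
Delta = 0 - -1 = 1

Answer: 1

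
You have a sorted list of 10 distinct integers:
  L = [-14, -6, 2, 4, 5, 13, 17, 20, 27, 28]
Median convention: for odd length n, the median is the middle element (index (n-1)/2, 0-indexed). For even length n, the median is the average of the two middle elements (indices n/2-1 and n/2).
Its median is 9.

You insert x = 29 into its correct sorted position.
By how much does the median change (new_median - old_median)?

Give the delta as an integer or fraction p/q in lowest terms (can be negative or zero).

Old median = 9
After inserting x = 29: new sorted = [-14, -6, 2, 4, 5, 13, 17, 20, 27, 28, 29]
New median = 13
Delta = 13 - 9 = 4

Answer: 4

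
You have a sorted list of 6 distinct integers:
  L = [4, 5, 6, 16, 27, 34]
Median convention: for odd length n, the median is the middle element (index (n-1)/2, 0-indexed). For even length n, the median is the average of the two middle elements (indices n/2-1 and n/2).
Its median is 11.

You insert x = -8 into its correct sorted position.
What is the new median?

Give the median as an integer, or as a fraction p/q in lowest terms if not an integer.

Answer: 6

Derivation:
Old list (sorted, length 6): [4, 5, 6, 16, 27, 34]
Old median = 11
Insert x = -8
Old length even (6). Middle pair: indices 2,3 = 6,16.
New length odd (7). New median = single middle element.
x = -8: 0 elements are < x, 6 elements are > x.
New sorted list: [-8, 4, 5, 6, 16, 27, 34]
New median = 6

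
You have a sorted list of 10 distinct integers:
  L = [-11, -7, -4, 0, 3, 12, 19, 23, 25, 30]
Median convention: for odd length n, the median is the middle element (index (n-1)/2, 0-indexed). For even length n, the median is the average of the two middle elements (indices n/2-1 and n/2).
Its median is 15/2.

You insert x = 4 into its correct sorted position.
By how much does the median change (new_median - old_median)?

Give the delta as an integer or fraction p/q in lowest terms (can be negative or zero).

Old median = 15/2
After inserting x = 4: new sorted = [-11, -7, -4, 0, 3, 4, 12, 19, 23, 25, 30]
New median = 4
Delta = 4 - 15/2 = -7/2

Answer: -7/2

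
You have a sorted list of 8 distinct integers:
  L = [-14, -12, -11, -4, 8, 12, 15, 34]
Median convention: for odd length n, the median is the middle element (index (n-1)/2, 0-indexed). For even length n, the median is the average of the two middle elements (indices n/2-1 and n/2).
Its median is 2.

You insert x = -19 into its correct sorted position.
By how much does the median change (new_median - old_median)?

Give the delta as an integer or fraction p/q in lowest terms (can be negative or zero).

Answer: -6

Derivation:
Old median = 2
After inserting x = -19: new sorted = [-19, -14, -12, -11, -4, 8, 12, 15, 34]
New median = -4
Delta = -4 - 2 = -6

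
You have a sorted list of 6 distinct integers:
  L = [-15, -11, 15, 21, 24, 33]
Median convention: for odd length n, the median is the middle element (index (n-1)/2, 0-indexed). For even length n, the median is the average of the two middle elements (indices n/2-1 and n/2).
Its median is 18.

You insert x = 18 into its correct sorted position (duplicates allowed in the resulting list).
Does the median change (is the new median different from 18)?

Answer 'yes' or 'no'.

Old median = 18
Insert x = 18
New median = 18
Changed? no

Answer: no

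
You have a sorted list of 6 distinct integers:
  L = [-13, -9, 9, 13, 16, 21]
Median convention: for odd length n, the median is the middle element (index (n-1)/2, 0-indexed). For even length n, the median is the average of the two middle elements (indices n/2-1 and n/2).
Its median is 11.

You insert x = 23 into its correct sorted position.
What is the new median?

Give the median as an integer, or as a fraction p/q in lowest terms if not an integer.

Answer: 13

Derivation:
Old list (sorted, length 6): [-13, -9, 9, 13, 16, 21]
Old median = 11
Insert x = 23
Old length even (6). Middle pair: indices 2,3 = 9,13.
New length odd (7). New median = single middle element.
x = 23: 6 elements are < x, 0 elements are > x.
New sorted list: [-13, -9, 9, 13, 16, 21, 23]
New median = 13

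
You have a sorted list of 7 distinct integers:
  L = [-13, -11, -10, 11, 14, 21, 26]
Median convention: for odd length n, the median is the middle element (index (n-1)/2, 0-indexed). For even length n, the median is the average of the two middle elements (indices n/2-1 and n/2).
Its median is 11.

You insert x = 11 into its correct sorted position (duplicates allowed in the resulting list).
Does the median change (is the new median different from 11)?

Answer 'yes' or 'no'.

Old median = 11
Insert x = 11
New median = 11
Changed? no

Answer: no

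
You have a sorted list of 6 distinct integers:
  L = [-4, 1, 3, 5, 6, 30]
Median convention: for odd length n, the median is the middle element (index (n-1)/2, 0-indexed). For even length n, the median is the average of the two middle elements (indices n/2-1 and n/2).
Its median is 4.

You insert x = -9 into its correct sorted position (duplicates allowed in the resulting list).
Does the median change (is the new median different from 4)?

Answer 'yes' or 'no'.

Answer: yes

Derivation:
Old median = 4
Insert x = -9
New median = 3
Changed? yes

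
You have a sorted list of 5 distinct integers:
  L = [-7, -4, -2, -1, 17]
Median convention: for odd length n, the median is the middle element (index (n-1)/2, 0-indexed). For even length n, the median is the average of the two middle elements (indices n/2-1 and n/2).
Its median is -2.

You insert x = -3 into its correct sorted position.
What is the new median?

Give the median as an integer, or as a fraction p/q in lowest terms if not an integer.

Answer: -5/2

Derivation:
Old list (sorted, length 5): [-7, -4, -2, -1, 17]
Old median = -2
Insert x = -3
Old length odd (5). Middle was index 2 = -2.
New length even (6). New median = avg of two middle elements.
x = -3: 2 elements are < x, 3 elements are > x.
New sorted list: [-7, -4, -3, -2, -1, 17]
New median = -5/2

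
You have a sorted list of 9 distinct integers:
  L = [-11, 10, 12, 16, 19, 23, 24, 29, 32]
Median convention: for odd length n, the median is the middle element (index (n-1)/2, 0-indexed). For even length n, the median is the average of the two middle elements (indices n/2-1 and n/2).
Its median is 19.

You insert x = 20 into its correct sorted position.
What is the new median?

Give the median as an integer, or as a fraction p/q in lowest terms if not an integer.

Old list (sorted, length 9): [-11, 10, 12, 16, 19, 23, 24, 29, 32]
Old median = 19
Insert x = 20
Old length odd (9). Middle was index 4 = 19.
New length even (10). New median = avg of two middle elements.
x = 20: 5 elements are < x, 4 elements are > x.
New sorted list: [-11, 10, 12, 16, 19, 20, 23, 24, 29, 32]
New median = 39/2

Answer: 39/2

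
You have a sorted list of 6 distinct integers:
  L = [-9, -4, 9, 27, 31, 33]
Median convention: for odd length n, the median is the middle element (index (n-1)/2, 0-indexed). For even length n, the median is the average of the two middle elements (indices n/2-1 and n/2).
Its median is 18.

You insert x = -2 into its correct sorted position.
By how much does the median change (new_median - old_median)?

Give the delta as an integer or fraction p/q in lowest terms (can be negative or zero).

Old median = 18
After inserting x = -2: new sorted = [-9, -4, -2, 9, 27, 31, 33]
New median = 9
Delta = 9 - 18 = -9

Answer: -9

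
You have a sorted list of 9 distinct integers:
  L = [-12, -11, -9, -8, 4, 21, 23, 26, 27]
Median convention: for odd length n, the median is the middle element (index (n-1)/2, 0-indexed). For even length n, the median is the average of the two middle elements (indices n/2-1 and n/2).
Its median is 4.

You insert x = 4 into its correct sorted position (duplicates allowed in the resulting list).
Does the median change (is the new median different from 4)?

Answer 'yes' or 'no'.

Answer: no

Derivation:
Old median = 4
Insert x = 4
New median = 4
Changed? no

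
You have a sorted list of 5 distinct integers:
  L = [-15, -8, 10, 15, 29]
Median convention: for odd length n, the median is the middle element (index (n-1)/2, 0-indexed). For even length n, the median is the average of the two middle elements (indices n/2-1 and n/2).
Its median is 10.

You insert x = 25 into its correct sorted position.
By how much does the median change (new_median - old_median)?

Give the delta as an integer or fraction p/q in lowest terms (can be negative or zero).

Old median = 10
After inserting x = 25: new sorted = [-15, -8, 10, 15, 25, 29]
New median = 25/2
Delta = 25/2 - 10 = 5/2

Answer: 5/2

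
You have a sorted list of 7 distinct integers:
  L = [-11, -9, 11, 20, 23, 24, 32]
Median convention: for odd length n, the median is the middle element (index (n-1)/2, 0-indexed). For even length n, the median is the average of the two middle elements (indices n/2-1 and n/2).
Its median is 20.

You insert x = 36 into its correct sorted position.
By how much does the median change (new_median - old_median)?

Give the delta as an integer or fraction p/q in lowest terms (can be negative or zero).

Old median = 20
After inserting x = 36: new sorted = [-11, -9, 11, 20, 23, 24, 32, 36]
New median = 43/2
Delta = 43/2 - 20 = 3/2

Answer: 3/2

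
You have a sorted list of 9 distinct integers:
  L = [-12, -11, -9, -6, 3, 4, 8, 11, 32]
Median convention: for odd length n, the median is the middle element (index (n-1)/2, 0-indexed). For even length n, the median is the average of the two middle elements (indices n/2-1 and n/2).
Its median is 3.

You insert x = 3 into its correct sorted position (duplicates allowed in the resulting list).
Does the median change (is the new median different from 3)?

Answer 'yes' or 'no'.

Old median = 3
Insert x = 3
New median = 3
Changed? no

Answer: no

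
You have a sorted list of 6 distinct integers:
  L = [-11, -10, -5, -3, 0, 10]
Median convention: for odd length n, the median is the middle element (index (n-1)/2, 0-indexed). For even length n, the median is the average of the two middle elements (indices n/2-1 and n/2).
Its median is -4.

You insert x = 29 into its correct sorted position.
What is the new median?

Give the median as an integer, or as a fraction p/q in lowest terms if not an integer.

Answer: -3

Derivation:
Old list (sorted, length 6): [-11, -10, -5, -3, 0, 10]
Old median = -4
Insert x = 29
Old length even (6). Middle pair: indices 2,3 = -5,-3.
New length odd (7). New median = single middle element.
x = 29: 6 elements are < x, 0 elements are > x.
New sorted list: [-11, -10, -5, -3, 0, 10, 29]
New median = -3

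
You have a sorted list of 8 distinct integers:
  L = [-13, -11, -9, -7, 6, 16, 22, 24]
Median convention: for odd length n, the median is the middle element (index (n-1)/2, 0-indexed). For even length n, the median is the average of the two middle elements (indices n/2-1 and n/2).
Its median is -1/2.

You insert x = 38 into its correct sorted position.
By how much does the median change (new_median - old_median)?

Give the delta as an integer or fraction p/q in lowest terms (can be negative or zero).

Answer: 13/2

Derivation:
Old median = -1/2
After inserting x = 38: new sorted = [-13, -11, -9, -7, 6, 16, 22, 24, 38]
New median = 6
Delta = 6 - -1/2 = 13/2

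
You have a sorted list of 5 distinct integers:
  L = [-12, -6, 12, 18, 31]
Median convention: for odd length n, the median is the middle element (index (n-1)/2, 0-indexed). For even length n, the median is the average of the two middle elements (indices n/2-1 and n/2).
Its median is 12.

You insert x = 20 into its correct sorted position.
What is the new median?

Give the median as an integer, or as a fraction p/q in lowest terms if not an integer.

Old list (sorted, length 5): [-12, -6, 12, 18, 31]
Old median = 12
Insert x = 20
Old length odd (5). Middle was index 2 = 12.
New length even (6). New median = avg of two middle elements.
x = 20: 4 elements are < x, 1 elements are > x.
New sorted list: [-12, -6, 12, 18, 20, 31]
New median = 15

Answer: 15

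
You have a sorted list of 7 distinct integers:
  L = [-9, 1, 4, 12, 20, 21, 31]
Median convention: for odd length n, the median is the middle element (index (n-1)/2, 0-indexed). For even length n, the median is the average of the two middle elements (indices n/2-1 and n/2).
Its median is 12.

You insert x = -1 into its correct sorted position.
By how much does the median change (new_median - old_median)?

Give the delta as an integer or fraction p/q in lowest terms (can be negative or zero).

Old median = 12
After inserting x = -1: new sorted = [-9, -1, 1, 4, 12, 20, 21, 31]
New median = 8
Delta = 8 - 12 = -4

Answer: -4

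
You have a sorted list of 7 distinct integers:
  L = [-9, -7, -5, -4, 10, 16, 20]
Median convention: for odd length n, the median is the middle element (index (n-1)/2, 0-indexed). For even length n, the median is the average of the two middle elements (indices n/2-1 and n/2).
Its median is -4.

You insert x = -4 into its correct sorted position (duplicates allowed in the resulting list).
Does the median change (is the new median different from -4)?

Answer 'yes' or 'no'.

Answer: no

Derivation:
Old median = -4
Insert x = -4
New median = -4
Changed? no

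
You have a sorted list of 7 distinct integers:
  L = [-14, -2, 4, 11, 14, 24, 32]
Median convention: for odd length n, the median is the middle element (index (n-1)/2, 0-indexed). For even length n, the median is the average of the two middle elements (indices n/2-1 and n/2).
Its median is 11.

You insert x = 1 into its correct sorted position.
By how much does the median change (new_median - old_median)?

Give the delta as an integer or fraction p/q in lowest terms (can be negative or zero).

Answer: -7/2

Derivation:
Old median = 11
After inserting x = 1: new sorted = [-14, -2, 1, 4, 11, 14, 24, 32]
New median = 15/2
Delta = 15/2 - 11 = -7/2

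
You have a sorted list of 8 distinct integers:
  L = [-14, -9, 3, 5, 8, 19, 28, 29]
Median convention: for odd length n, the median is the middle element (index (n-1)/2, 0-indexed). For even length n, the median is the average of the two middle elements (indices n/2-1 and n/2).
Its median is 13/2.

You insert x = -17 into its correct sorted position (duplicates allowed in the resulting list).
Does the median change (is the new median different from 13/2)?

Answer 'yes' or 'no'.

Old median = 13/2
Insert x = -17
New median = 5
Changed? yes

Answer: yes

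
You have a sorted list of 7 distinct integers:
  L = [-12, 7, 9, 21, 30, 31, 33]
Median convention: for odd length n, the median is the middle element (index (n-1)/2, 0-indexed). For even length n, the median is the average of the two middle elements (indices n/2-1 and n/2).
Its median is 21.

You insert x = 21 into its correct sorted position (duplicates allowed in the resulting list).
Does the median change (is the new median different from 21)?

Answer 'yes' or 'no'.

Old median = 21
Insert x = 21
New median = 21
Changed? no

Answer: no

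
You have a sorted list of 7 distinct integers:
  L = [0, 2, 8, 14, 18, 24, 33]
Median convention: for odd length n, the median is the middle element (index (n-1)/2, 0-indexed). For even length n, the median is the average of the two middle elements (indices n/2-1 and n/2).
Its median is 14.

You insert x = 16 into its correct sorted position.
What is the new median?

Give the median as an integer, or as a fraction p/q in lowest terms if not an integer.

Old list (sorted, length 7): [0, 2, 8, 14, 18, 24, 33]
Old median = 14
Insert x = 16
Old length odd (7). Middle was index 3 = 14.
New length even (8). New median = avg of two middle elements.
x = 16: 4 elements are < x, 3 elements are > x.
New sorted list: [0, 2, 8, 14, 16, 18, 24, 33]
New median = 15

Answer: 15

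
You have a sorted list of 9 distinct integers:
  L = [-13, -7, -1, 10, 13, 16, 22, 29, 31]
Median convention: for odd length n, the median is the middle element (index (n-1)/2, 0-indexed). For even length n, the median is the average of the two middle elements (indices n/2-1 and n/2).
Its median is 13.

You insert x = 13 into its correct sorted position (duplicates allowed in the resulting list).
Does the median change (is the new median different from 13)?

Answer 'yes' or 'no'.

Old median = 13
Insert x = 13
New median = 13
Changed? no

Answer: no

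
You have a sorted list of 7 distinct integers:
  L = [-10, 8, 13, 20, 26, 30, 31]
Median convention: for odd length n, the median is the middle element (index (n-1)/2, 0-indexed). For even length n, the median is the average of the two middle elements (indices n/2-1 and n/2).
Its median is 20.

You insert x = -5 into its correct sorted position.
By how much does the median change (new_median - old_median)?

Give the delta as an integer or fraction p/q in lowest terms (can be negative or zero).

Old median = 20
After inserting x = -5: new sorted = [-10, -5, 8, 13, 20, 26, 30, 31]
New median = 33/2
Delta = 33/2 - 20 = -7/2

Answer: -7/2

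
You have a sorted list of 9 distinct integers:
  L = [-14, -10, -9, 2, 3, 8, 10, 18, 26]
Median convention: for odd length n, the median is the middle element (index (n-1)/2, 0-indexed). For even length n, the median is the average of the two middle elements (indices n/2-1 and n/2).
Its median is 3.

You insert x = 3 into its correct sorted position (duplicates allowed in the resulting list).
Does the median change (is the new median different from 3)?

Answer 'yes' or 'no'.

Old median = 3
Insert x = 3
New median = 3
Changed? no

Answer: no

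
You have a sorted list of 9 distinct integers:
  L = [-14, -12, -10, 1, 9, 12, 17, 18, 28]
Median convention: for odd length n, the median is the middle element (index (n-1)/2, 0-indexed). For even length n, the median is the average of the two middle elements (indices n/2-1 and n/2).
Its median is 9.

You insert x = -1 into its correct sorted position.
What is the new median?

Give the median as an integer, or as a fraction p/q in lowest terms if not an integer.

Answer: 5

Derivation:
Old list (sorted, length 9): [-14, -12, -10, 1, 9, 12, 17, 18, 28]
Old median = 9
Insert x = -1
Old length odd (9). Middle was index 4 = 9.
New length even (10). New median = avg of two middle elements.
x = -1: 3 elements are < x, 6 elements are > x.
New sorted list: [-14, -12, -10, -1, 1, 9, 12, 17, 18, 28]
New median = 5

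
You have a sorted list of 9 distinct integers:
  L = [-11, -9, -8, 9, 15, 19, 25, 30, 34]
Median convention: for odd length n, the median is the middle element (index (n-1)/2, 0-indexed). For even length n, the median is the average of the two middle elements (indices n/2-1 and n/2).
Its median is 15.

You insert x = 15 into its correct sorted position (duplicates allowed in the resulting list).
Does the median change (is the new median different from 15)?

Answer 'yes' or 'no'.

Answer: no

Derivation:
Old median = 15
Insert x = 15
New median = 15
Changed? no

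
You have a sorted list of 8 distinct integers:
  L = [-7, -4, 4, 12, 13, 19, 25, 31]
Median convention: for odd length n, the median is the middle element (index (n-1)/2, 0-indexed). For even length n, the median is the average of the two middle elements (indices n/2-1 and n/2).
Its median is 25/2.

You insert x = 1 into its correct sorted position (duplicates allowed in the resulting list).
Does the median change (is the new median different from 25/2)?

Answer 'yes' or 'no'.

Answer: yes

Derivation:
Old median = 25/2
Insert x = 1
New median = 12
Changed? yes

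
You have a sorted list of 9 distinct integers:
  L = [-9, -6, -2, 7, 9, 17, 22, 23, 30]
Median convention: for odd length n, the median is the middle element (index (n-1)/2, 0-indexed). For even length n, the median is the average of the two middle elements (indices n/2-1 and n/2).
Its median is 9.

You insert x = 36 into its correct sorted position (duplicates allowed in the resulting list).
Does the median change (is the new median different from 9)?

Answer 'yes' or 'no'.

Answer: yes

Derivation:
Old median = 9
Insert x = 36
New median = 13
Changed? yes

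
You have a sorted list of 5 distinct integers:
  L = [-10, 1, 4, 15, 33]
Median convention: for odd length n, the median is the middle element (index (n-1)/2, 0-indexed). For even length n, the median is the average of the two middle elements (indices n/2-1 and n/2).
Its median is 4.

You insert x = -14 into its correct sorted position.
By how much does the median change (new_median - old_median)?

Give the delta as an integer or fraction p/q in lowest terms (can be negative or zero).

Old median = 4
After inserting x = -14: new sorted = [-14, -10, 1, 4, 15, 33]
New median = 5/2
Delta = 5/2 - 4 = -3/2

Answer: -3/2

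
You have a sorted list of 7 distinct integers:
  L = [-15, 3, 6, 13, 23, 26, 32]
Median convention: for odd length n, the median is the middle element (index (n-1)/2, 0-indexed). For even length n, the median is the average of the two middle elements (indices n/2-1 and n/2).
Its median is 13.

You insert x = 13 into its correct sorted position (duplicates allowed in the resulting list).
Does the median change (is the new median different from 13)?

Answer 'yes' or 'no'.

Old median = 13
Insert x = 13
New median = 13
Changed? no

Answer: no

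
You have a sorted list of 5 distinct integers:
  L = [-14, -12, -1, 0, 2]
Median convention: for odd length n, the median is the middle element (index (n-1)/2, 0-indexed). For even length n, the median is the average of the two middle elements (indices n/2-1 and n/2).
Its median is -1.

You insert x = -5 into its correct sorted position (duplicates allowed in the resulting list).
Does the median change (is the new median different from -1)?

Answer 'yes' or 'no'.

Answer: yes

Derivation:
Old median = -1
Insert x = -5
New median = -3
Changed? yes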